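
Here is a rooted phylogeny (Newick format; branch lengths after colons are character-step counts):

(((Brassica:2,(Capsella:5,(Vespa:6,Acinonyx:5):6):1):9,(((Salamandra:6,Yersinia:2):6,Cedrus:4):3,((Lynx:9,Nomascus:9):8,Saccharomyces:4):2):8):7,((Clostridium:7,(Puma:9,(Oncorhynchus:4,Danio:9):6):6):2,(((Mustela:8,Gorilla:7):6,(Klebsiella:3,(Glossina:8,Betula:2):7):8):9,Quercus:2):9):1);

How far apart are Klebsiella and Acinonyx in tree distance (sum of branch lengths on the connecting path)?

The path runs Klebsiella → … → MRCA → … → Acinonyx; the MRCA is the root of the tree.
Branch lengths along that path: 3 + 8 + 9 + 9 + 1 + 7 + 9 + 1 + 6 + 5 = 58.

58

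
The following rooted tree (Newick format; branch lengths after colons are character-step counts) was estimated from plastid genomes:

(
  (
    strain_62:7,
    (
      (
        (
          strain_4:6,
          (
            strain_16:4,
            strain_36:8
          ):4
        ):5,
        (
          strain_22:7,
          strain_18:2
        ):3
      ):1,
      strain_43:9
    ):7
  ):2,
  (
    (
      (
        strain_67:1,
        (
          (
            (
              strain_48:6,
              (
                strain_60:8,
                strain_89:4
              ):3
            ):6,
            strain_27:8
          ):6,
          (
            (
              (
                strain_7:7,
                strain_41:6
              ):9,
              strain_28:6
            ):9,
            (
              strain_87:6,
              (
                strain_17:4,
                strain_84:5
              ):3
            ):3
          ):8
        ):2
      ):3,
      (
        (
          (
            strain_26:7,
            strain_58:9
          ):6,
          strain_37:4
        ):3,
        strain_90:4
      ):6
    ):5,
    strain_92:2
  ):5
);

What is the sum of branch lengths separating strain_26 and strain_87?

44

The path runs strain_26 → … → MRCA → … → strain_87; the MRCA is the node subtending ((strain_67,(((strain_48,(strain_60,strain_89)),strain_27),(((strain_7,strain_41),strain_28),(strain_87,(strain_17,strain_84))))),(((strain_26,strain_58),strain_37),strain_90)).
Branch lengths along that path: 7 + 6 + 3 + 6 + 3 + 2 + 8 + 3 + 6 = 44.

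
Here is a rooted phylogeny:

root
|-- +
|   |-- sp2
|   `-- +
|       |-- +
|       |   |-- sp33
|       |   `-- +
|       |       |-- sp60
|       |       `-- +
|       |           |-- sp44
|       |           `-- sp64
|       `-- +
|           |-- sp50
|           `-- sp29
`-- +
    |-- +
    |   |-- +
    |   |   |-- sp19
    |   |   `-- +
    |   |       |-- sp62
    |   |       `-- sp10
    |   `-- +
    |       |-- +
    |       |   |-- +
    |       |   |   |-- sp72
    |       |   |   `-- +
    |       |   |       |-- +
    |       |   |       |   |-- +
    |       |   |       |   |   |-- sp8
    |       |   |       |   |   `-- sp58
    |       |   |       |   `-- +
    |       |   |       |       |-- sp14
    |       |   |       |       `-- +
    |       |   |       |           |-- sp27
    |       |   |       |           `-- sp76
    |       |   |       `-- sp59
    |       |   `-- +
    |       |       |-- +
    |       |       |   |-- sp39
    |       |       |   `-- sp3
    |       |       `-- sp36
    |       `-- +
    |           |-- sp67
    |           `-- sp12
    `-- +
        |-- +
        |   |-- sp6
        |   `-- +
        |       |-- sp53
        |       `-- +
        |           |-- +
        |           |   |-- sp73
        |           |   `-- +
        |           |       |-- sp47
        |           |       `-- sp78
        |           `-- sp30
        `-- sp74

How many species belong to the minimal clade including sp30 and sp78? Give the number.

The MRCA of sp30 and sp78 is the node subtending ((sp73,(sp47,sp78)),sp30).
That clade contains 4 terminal taxa: sp30, sp47, sp73, sp78.

4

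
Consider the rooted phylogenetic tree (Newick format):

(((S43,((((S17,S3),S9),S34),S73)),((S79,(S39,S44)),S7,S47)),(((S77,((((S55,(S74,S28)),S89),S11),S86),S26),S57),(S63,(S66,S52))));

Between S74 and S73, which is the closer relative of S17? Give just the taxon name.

S73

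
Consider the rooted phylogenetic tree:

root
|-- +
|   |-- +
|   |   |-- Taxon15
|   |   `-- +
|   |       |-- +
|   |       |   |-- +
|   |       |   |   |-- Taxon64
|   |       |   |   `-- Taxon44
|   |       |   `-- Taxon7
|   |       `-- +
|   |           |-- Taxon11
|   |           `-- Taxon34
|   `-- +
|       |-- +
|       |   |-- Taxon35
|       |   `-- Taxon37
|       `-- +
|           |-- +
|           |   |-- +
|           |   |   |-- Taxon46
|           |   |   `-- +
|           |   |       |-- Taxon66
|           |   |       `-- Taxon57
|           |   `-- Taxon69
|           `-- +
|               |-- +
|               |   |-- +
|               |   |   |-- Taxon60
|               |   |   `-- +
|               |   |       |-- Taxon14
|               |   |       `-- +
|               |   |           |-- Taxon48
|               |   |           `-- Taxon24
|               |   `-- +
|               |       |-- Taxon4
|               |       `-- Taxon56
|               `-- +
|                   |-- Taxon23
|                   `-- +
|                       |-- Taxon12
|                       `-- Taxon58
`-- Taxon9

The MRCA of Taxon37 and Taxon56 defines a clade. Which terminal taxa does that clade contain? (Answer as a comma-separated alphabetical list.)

Tracing Taxon37: it sits inside (Taxon35,Taxon37).
Tracing Taxon56: it sits inside (Taxon4,Taxon56).
The smallest clade enclosing both is ((Taxon35,Taxon37),(((Taxon46,(Taxon66,Taxon57)),Taxon69),(((Taxon60,(Taxon14,(Taxon48,Taxon24))),(Taxon4,Taxon56)),(Taxon23,(Taxon12,Taxon58))))); the answer is its 15 terminal taxa in alphabetical order.

Taxon12, Taxon14, Taxon23, Taxon24, Taxon35, Taxon37, Taxon4, Taxon46, Taxon48, Taxon56, Taxon57, Taxon58, Taxon60, Taxon66, Taxon69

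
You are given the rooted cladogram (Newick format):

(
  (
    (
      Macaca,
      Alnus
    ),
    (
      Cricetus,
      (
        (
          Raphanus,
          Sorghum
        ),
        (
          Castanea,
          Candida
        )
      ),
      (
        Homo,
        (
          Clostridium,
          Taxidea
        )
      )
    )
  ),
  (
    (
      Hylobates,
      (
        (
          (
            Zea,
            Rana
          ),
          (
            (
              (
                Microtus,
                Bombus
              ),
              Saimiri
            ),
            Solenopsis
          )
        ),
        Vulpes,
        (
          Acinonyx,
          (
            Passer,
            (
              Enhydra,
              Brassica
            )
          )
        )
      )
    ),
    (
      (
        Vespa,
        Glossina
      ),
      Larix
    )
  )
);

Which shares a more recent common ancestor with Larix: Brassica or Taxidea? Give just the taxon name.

Brassica

The MRCA of Larix and Brassica subtends ((Hylobates,(((Zea,Rana),(((Microtus,Bombus),Saimiri),Solenopsis)),Vulpes,(Acinonyx,(Passer,(Enhydra,Brassica))))),((Vespa,Glossina),Larix)) (15 taxa).
The MRCA of Larix and Taxidea is the root, subtending the entire tree (25 taxa).
The first is nested inside the second, so Larix shares a more recent common ancestor with Brassica.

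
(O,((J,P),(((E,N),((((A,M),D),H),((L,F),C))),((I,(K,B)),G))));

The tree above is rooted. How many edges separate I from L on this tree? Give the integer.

8

The MRCA of I and L is the node subtending (((E,N),((((A,M),D),H),((L,F),C))),((I,(K,B)),G)).
From I up to that node: 3 branches. From L up to the same node: 5 branches. Total: 3 + 5 = 8.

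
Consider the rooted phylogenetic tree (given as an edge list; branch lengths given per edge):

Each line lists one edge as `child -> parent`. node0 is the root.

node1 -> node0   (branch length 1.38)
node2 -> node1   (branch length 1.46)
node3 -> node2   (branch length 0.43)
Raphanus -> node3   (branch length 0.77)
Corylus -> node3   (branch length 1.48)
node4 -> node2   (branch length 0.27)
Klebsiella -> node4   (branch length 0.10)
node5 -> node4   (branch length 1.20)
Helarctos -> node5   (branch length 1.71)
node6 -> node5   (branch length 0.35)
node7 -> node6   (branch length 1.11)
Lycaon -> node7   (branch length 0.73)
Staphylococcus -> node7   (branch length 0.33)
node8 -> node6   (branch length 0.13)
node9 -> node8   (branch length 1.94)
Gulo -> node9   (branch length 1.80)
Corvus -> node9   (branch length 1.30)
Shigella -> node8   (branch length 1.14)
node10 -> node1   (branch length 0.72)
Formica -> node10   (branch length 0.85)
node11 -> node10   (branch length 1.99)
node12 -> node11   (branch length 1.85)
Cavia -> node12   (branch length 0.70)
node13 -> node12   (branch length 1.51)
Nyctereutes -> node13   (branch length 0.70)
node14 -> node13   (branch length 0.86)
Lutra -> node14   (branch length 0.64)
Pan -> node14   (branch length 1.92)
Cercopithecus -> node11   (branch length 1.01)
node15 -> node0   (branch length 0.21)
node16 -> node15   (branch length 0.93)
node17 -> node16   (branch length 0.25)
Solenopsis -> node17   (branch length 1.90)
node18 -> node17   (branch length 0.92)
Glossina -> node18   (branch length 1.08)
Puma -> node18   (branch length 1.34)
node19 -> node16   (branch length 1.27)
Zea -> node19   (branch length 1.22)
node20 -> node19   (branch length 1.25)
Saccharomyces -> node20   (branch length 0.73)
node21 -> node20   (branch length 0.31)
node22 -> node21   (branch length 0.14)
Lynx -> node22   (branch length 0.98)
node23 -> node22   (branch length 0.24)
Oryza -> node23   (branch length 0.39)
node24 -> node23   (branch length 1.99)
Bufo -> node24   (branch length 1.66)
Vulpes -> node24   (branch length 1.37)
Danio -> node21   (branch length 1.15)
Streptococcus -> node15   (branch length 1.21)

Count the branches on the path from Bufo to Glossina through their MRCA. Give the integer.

The MRCA of Bufo and Glossina is the node subtending ((Solenopsis,(Glossina,Puma)),(Zea,(Saccharomyces,((Lynx,(Oryza,(Bufo,Vulpes))),Danio)))).
From Bufo up to that node: 7 branches. From Glossina up to the same node: 3 branches. Total: 7 + 3 = 10.

10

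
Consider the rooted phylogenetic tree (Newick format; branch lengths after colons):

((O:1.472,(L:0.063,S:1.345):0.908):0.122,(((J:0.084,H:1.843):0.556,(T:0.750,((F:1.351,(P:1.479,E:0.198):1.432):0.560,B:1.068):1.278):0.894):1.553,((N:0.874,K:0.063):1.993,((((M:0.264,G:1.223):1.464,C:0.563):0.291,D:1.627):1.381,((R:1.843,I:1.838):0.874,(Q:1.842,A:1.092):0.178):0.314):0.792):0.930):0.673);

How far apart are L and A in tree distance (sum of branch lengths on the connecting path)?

5.072

The path runs L → … → MRCA → … → A; the MRCA is the root of the tree.
Branch lengths along that path: 0.063 + 0.908 + 0.122 + 0.673 + 0.930 + 0.792 + 0.314 + 0.178 + 1.092 = 5.072.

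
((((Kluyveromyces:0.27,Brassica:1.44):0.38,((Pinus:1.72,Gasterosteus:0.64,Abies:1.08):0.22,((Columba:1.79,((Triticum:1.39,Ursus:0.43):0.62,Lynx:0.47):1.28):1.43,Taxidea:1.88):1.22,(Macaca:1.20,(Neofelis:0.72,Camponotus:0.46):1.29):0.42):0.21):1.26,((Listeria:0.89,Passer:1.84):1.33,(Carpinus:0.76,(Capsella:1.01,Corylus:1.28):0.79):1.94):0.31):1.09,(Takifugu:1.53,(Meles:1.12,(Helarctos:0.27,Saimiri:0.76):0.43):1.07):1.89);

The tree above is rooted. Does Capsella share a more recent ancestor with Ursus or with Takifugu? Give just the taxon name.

Ursus

The MRCA of Capsella and Ursus subtends (((Kluyveromyces,Brassica),((Pinus,Gasterosteus,Abies),((Columba,((Triticum,Ursus),Lynx)),Taxidea),(Macaca,(Neofelis,Camponotus)))),((Listeria,Passer),(Carpinus,(Capsella,Corylus)))) (18 taxa).
The MRCA of Capsella and Takifugu is the root, subtending the entire tree (22 taxa).
The first is nested inside the second, so Capsella shares a more recent common ancestor with Ursus.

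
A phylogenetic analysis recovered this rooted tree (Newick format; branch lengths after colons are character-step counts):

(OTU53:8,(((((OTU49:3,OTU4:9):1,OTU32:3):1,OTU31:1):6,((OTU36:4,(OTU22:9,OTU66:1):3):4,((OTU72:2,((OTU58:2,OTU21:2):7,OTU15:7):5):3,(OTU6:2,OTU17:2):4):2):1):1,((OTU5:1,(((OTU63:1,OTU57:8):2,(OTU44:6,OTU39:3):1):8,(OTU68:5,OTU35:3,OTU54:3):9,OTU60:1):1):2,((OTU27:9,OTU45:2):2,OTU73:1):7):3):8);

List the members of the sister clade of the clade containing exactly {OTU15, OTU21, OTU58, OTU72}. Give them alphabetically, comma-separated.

OTU17, OTU6

The clade containing exactly {OTU15, OTU21, OTU58, OTU72} attaches to the tree at the node subtending ((OTU72,((OTU58,OTU21),OTU15)),(OTU6,OTU17)).
The other lineage descending from that same node — the sister group — is (OTU6,OTU17); its 2 tips in alphabetical order are the answer.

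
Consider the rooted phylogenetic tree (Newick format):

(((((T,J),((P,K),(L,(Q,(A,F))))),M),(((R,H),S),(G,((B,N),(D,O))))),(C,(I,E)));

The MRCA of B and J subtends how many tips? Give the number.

The MRCA of B and J is the node subtending ((((T,J),((P,K),(L,(Q,(A,F))))),M),(((R,H),S),(G,((B,N),(D,O))))).
That clade contains 17 terminal taxa: A, B, D, F, G, H, J, K, L, M, N, O, P, Q, R, S, T.

17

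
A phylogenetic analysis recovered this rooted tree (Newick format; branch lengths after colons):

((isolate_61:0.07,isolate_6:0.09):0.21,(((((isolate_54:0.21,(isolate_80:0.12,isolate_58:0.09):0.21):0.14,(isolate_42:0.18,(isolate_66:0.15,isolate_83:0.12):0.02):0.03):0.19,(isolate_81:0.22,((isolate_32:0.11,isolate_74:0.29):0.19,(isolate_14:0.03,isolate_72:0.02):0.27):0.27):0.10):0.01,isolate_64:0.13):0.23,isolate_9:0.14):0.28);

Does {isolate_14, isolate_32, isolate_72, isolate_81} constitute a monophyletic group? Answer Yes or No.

The MRCA of the listed taxa subtends (isolate_81,((isolate_32,isolate_74),(isolate_14,isolate_72))).
That clade also contains isolate_74, which is not in the proposed group, so the group is not monophyletic.

No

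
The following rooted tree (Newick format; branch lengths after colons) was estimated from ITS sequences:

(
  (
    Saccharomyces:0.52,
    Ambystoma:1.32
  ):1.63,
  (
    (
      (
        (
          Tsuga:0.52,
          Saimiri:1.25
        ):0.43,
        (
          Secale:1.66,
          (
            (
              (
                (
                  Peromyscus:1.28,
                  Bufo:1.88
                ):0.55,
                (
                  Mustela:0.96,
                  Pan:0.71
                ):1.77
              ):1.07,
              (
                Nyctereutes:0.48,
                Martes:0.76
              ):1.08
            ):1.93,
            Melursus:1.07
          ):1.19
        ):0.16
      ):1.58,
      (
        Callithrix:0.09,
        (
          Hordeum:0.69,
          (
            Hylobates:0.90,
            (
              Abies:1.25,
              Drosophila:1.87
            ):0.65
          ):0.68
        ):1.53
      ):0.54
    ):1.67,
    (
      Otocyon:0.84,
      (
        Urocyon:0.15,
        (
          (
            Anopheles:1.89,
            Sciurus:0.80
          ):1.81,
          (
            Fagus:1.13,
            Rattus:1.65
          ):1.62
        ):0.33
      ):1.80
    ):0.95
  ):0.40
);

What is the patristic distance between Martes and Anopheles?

15.15

The path runs Martes → … → MRCA → … → Anopheles; the MRCA is the node subtending ((((Tsuga,Saimiri),(Secale,((((Peromyscus,Bufo),(Mustela,Pan)),(Nyctereutes,Martes)),Melursus))),(Callithrix,(Hordeum,(Hylobates,(Abies,Drosophila))))),(Otocyon,(Urocyon,((Anopheles,Sciurus),(Fagus,Rattus))))).
Branch lengths along that path: 0.76 + 1.08 + 1.93 + 1.19 + 0.16 + 1.58 + 1.67 + 0.95 + 1.80 + 0.33 + 1.81 + 1.89 = 15.15.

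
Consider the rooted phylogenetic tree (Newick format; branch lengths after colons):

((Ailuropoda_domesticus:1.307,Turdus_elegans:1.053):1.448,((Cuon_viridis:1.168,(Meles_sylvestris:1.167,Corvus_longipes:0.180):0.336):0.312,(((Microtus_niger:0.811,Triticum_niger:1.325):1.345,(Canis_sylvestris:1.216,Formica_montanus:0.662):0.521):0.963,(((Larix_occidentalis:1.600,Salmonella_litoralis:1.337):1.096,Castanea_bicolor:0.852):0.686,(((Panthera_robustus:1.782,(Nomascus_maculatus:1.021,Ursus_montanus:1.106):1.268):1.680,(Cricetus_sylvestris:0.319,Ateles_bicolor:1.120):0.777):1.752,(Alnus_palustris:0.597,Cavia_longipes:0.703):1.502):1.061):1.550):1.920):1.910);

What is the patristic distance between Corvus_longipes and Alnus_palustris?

The path runs Corvus_longipes → … → MRCA → … → Alnus_palustris; the MRCA is the node subtending ((Cuon_viridis,(Meles_sylvestris,Corvus_longipes)),(((Microtus_niger,Triticum_niger),(Canis_sylvestris,Formica_montanus)),(((Larix_occidentalis,Salmonella_litoralis),Castanea_bicolor),(((Panthera_robustus,(Nomascus_maculatus,Ursus_montanus)),(Cricetus_sylvestris,Ateles_bicolor)),(Alnus_palustris,Cavia_longipes))))).
Branch lengths along that path: 0.180 + 0.336 + 0.312 + 1.920 + 1.550 + 1.061 + 1.502 + 0.597 = 7.458.

7.458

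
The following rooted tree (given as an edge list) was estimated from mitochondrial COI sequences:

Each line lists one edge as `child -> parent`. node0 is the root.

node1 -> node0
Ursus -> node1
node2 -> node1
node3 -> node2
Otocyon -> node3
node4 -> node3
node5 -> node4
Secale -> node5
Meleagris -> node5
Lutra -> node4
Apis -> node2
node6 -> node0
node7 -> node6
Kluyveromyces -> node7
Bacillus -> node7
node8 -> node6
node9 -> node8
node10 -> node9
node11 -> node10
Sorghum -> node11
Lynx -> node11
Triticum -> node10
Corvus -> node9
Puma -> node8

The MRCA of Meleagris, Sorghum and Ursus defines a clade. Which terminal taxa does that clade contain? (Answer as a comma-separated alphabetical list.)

Tracing Meleagris: it sits inside (Secale,Meleagris).
Tracing Sorghum: it sits inside (Sorghum,Lynx).
Tracing Ursus: it sits inside (Ursus,((Otocyon,((Secale,Meleagris),Lutra)),Apis)).
The smallest clade enclosing all 3 is the whole tree (their MRCA is the root), so the answer is all 13 tips in alphabetical order.

Apis, Bacillus, Corvus, Kluyveromyces, Lutra, Lynx, Meleagris, Otocyon, Puma, Secale, Sorghum, Triticum, Ursus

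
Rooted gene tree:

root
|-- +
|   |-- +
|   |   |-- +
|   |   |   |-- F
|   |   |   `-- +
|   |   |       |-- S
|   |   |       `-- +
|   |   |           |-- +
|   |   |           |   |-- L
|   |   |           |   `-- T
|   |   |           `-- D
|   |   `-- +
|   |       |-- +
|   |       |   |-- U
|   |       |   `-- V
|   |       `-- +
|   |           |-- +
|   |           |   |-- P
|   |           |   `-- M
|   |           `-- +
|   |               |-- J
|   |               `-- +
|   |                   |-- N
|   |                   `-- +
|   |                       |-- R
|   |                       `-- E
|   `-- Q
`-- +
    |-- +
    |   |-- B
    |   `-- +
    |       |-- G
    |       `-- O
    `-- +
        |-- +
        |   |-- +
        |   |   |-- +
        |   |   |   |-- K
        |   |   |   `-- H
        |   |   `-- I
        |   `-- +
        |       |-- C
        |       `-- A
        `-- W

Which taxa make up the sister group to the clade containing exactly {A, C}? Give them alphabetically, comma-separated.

H, I, K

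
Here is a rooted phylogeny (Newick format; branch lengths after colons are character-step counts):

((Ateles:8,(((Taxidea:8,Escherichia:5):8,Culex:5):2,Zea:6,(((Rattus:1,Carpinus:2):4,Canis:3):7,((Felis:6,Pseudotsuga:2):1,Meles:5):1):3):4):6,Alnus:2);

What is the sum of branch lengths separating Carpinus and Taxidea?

The path runs Carpinus → … → MRCA → … → Taxidea; the MRCA is the node subtending (((Taxidea,Escherichia),Culex),Zea,(((Rattus,Carpinus),Canis),((Felis,Pseudotsuga),Meles))).
Branch lengths along that path: 2 + 4 + 7 + 3 + 2 + 8 + 8 = 34.

34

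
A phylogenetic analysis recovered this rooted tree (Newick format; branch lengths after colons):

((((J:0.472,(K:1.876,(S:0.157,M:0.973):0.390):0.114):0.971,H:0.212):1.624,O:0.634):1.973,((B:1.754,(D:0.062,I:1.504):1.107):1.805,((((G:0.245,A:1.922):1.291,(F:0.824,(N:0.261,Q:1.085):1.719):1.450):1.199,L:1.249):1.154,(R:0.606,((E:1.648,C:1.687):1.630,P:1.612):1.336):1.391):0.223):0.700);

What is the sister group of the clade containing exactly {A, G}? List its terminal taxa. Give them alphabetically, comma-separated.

F, N, Q

The clade containing exactly {A, G} attaches to the tree at the node subtending ((G,A),(F,(N,Q))).
The other lineage descending from that same node — the sister group — is (F,(N,Q)); its 3 tips in alphabetical order are the answer.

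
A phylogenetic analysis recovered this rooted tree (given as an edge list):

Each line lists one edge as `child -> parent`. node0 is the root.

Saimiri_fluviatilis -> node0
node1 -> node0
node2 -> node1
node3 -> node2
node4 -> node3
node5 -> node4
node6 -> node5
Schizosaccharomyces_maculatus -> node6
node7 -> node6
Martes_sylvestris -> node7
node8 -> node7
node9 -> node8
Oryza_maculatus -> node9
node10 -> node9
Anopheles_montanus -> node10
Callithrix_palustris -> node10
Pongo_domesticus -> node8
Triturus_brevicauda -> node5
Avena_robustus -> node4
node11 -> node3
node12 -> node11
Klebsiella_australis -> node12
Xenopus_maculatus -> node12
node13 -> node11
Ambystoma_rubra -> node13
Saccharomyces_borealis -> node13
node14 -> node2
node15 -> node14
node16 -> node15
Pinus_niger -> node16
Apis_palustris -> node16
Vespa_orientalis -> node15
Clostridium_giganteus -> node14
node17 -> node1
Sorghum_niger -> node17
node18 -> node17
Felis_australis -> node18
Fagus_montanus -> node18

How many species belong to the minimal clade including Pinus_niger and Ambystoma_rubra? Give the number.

16

The MRCA of Pinus_niger and Ambystoma_rubra is the node subtending (((((Schizosaccharomyces_maculatus,(Martes_sylvestris,((Oryza_maculatus,(Anopheles_montanus,Callithrix_palustris)),Pongo_domesticus))),Triturus_brevicauda),Avena_robustus),((Klebsiella_australis,Xenopus_maculatus),(Ambystoma_rubra,Saccharomyces_borealis))),(((Pinus_niger,Apis_palustris),Vespa_orientalis),Clostridium_giganteus)).
That clade contains 16 terminal taxa: Ambystoma_rubra, Anopheles_montanus, Apis_palustris, Avena_robustus, Callithrix_palustris, Clostridium_giganteus, Klebsiella_australis, Martes_sylvestris, Oryza_maculatus, Pinus_niger, Pongo_domesticus, Saccharomyces_borealis, Schizosaccharomyces_maculatus, Triturus_brevicauda, Vespa_orientalis, Xenopus_maculatus.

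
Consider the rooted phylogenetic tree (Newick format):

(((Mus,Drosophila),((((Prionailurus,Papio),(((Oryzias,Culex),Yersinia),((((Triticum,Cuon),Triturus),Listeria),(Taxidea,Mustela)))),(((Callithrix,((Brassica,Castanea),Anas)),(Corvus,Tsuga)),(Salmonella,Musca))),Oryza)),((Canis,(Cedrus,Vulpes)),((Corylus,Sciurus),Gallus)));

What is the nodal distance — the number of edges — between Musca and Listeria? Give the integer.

8

The MRCA of Musca and Listeria is the node subtending (((Prionailurus,Papio),(((Oryzias,Culex),Yersinia),((((Triticum,Cuon),Triturus),Listeria),(Taxidea,Mustela)))),(((Callithrix,((Brassica,Castanea),Anas)),(Corvus,Tsuga)),(Salmonella,Musca))).
From Musca up to that node: 3 branches. From Listeria up to the same node: 5 branches. Total: 3 + 5 = 8.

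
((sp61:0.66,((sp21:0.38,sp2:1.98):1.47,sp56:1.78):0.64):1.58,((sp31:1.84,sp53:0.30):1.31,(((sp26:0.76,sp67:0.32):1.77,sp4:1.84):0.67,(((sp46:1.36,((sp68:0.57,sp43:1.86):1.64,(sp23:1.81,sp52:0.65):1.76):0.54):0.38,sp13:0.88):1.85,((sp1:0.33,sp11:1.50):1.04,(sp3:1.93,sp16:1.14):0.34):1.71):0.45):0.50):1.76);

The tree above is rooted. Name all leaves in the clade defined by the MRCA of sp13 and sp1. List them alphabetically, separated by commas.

sp1, sp11, sp13, sp16, sp23, sp3, sp43, sp46, sp52, sp68

Tracing sp13: it sits inside ((sp46,((sp68,sp43),(sp23,sp52))),sp13).
Tracing sp1: it sits inside (sp1,sp11).
The smallest clade enclosing both is (((sp46,((sp68,sp43),(sp23,sp52))),sp13),((sp1,sp11),(sp3,sp16))); the answer is its 10 terminal taxa in alphabetical order.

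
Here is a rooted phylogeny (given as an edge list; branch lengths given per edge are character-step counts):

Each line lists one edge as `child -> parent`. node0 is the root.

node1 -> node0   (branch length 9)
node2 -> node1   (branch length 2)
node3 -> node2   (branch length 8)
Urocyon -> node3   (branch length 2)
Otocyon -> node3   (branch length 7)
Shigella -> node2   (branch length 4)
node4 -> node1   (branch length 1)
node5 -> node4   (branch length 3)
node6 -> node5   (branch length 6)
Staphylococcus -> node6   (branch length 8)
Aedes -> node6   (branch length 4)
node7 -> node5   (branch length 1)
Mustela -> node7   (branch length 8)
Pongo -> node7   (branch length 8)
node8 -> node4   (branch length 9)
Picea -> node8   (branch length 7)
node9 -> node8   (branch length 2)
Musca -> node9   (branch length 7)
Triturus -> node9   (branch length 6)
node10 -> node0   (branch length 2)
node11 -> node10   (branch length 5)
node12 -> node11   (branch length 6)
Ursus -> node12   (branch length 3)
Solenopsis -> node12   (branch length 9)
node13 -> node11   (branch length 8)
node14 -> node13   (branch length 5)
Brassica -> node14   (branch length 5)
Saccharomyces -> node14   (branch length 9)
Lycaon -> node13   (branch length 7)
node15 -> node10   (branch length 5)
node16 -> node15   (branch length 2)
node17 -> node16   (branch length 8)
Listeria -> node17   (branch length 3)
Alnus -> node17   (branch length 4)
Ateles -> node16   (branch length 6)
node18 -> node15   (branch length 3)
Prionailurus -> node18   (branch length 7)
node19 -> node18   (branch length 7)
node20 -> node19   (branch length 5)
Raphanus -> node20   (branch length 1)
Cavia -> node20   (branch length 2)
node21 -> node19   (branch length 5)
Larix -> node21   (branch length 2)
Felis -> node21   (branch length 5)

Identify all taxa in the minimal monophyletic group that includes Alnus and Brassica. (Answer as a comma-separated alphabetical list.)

Alnus, Ateles, Brassica, Cavia, Felis, Larix, Listeria, Lycaon, Prionailurus, Raphanus, Saccharomyces, Solenopsis, Ursus

Tracing Alnus: it sits inside (Listeria,Alnus).
Tracing Brassica: it sits inside (Brassica,Saccharomyces).
The smallest clade enclosing both is (((Ursus,Solenopsis),((Brassica,Saccharomyces),Lycaon)),(((Listeria,Alnus),Ateles),(Prionailurus,((Raphanus,Cavia),(Larix,Felis))))); the answer is its 13 terminal taxa in alphabetical order.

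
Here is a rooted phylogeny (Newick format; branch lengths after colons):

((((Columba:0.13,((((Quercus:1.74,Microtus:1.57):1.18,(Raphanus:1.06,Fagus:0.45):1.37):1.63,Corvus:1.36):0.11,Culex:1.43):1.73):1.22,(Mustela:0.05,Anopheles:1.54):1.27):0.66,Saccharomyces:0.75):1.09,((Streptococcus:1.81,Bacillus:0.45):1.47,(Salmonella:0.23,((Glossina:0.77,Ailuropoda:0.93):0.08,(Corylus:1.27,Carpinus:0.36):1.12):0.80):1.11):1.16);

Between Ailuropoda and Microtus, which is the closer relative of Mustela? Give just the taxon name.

Microtus

The MRCA of Mustela and Microtus subtends ((Columba,((((Quercus,Microtus),(Raphanus,Fagus)),Corvus),Culex)),(Mustela,Anopheles)) (9 taxa).
The MRCA of Mustela and Ailuropoda is the root, subtending the entire tree (17 taxa).
The first is nested inside the second, so Mustela shares a more recent common ancestor with Microtus.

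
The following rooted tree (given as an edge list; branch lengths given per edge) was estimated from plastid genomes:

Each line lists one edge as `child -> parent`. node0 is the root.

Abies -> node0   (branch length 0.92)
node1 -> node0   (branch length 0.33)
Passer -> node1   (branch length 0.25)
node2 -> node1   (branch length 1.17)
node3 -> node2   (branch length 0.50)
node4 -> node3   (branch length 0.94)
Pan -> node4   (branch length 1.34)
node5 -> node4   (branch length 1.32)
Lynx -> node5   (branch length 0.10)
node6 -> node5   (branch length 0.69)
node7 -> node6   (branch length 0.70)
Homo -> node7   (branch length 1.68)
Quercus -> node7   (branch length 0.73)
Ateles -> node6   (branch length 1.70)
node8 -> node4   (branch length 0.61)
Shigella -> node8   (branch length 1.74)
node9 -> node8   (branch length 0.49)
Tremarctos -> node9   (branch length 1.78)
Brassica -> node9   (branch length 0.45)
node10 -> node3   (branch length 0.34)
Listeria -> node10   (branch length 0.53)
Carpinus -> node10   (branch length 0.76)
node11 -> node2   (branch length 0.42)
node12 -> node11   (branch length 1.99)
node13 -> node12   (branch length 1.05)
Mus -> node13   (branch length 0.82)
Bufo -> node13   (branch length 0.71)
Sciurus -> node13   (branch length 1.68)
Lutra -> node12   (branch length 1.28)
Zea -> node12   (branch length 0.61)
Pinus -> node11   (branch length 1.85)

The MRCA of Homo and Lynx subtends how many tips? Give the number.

The MRCA of Homo and Lynx is the node subtending (Lynx,((Homo,Quercus),Ateles)).
That clade contains 4 terminal taxa: Ateles, Homo, Lynx, Quercus.

4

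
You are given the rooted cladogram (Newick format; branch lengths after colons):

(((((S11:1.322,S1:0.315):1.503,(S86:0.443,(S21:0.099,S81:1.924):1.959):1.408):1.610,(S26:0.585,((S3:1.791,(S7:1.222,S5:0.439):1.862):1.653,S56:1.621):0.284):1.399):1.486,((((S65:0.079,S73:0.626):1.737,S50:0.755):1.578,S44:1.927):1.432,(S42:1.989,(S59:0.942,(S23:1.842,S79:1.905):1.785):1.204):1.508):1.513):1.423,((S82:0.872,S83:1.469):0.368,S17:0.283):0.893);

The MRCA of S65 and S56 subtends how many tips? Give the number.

18

The MRCA of S65 and S56 is the node subtending ((((S11,S1),(S86,(S21,S81))),(S26,((S3,(S7,S5)),S56))),((((S65,S73),S50),S44),(S42,(S59,(S23,S79))))).
That clade contains 18 terminal taxa: S1, S11, S21, S23, S26, S3, S42, S44, S5, S50, S56, S59, S65, S7, S73, S79, S81, S86.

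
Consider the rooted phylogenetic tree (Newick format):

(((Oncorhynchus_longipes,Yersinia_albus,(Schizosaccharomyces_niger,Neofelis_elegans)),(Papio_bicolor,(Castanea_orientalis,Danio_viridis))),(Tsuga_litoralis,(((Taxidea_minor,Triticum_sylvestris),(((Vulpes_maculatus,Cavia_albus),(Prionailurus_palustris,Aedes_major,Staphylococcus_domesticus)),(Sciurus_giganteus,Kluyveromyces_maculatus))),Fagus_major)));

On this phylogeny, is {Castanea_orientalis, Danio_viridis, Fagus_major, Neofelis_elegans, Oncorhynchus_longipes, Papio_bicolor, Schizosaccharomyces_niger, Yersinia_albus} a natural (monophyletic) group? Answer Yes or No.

No

The MRCA of the listed taxa is the root, so the smallest clade containing them is the whole tree.
That clade also contains Aedes_major, Cavia_albus, Kluyveromyces_maculatus, Prionailurus_palustris, Sciurus_giganteus, Staphylococcus_domesticus, Taxidea_minor, Triticum_sylvestris, Tsuga_litoralis, Vulpes_maculatus, which are not in the proposed group, so the group is not monophyletic.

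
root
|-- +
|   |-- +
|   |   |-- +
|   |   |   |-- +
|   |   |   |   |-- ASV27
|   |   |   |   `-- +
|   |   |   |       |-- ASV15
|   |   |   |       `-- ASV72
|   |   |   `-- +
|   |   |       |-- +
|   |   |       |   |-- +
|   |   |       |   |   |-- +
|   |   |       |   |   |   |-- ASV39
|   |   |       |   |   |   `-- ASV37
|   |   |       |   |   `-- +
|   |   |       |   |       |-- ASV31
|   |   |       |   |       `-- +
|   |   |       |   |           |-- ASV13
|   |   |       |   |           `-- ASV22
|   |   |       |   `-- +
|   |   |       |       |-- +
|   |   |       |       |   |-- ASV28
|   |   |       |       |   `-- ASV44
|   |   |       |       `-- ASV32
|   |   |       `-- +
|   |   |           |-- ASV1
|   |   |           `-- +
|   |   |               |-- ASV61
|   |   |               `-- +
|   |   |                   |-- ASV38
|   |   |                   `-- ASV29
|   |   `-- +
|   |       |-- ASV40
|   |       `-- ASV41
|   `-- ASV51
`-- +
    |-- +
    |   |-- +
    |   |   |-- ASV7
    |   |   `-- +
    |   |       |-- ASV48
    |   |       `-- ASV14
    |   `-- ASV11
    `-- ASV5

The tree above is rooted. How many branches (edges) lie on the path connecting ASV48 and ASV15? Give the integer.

11

The MRCA of ASV48 and ASV15 is the root of the tree.
From ASV48 up to that node: 5 branches. From ASV15 up to the same node: 6 branches. Total: 5 + 6 = 11.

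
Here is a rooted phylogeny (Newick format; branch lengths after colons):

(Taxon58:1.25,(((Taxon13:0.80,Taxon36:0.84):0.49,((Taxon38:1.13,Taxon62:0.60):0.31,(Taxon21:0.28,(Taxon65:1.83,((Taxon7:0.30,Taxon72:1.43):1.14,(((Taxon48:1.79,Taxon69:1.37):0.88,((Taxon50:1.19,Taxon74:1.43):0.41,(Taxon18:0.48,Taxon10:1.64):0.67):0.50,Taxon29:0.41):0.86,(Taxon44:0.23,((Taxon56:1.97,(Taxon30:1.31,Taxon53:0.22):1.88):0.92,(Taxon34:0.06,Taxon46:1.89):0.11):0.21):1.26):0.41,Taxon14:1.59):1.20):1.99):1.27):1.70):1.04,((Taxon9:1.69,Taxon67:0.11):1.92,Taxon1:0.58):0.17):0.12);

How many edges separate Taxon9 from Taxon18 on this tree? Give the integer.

The MRCA of Taxon9 and Taxon18 is the node subtending (((Taxon13,Taxon36),((Taxon38,Taxon62),(Taxon21,(Taxon65,((Taxon7,Taxon72),(((Taxon48,Taxon69),((Taxon50,Taxon74),(Taxon18,Taxon10)),Taxon29),(Taxon44,((Taxon56,(Taxon30,Taxon53)),(Taxon34,Taxon46)))),Taxon14))))),((Taxon9,Taxon67),Taxon1)).
From Taxon9 up to that node: 3 branches. From Taxon18 up to the same node: 10 branches. Total: 3 + 10 = 13.

13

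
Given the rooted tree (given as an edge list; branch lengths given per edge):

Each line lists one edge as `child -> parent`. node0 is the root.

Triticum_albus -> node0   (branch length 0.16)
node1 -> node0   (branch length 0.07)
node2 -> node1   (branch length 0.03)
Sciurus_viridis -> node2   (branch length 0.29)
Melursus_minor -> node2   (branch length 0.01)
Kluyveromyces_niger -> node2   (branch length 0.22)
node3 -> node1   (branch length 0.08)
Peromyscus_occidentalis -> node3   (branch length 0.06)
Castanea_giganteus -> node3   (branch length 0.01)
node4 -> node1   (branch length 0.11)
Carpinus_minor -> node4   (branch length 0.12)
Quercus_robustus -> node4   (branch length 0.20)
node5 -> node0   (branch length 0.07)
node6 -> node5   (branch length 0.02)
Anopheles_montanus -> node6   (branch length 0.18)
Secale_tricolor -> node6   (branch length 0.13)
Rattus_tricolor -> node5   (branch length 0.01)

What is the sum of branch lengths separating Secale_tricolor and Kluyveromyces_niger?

0.54

The path runs Secale_tricolor → … → MRCA → … → Kluyveromyces_niger; the MRCA is the root of the tree.
Branch lengths along that path: 0.13 + 0.02 + 0.07 + 0.07 + 0.03 + 0.22 = 0.54.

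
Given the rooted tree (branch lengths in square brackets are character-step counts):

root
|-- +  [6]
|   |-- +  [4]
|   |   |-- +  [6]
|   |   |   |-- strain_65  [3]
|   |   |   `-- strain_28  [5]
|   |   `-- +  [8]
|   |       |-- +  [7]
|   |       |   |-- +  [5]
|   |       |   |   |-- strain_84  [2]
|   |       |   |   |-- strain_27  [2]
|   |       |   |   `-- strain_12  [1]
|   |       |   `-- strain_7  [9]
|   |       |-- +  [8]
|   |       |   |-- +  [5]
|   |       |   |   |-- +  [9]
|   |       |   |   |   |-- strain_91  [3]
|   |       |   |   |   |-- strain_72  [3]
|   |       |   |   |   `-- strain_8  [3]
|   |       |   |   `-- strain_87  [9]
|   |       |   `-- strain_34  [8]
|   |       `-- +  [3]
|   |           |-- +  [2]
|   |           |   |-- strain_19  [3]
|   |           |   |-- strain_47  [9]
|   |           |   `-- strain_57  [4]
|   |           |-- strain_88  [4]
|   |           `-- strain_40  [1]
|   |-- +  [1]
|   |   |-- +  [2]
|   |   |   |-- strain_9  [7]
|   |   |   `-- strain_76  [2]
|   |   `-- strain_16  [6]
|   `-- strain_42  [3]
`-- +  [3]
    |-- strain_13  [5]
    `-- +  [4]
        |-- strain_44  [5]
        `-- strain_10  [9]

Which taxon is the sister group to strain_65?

strain_65 attaches to the tree at the node subtending (strain_65,strain_28).
The other lineage descending from that same node — the sister group — is the single tip strain_28.

strain_28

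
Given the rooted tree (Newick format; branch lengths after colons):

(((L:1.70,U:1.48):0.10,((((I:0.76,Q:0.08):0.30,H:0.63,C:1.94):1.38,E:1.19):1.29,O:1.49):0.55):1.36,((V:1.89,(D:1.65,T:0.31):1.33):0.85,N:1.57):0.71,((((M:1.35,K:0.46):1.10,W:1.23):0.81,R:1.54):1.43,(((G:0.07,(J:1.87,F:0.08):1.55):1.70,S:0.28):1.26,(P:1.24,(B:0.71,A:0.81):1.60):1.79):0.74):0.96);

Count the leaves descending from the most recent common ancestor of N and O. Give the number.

23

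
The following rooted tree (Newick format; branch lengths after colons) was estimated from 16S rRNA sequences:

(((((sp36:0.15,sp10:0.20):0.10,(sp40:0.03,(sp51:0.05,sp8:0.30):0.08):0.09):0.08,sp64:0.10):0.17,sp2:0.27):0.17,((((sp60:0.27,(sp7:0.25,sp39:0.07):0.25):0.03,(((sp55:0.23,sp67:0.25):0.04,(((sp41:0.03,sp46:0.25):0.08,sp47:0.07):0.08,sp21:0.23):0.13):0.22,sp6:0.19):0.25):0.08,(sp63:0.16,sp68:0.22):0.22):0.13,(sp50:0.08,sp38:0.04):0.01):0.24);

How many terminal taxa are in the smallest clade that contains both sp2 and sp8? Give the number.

7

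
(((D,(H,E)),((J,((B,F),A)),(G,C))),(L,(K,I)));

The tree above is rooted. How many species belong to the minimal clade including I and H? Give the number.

12

The MRCA of I and H is the root, so the clade is the entire tree.
That clade contains 12 terminal taxa: A, B, C, D, E, F, G, H, I, J, K, L.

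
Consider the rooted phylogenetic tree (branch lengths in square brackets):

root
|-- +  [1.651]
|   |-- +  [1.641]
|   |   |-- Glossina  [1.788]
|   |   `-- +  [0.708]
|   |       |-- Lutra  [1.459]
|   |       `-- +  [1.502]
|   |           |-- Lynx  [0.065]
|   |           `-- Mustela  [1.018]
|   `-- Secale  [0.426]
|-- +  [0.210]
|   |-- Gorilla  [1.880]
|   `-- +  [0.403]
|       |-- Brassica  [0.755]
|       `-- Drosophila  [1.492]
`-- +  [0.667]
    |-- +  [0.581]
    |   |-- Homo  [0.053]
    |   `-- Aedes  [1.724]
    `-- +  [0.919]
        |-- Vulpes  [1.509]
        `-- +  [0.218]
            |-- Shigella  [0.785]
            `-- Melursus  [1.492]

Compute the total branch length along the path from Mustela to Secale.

The path runs Mustela → … → MRCA → … → Secale; the MRCA is the node subtending ((Glossina,(Lutra,(Lynx,Mustela))),Secale).
Branch lengths along that path: 1.018 + 1.502 + 0.708 + 1.641 + 0.426 = 5.295.

5.295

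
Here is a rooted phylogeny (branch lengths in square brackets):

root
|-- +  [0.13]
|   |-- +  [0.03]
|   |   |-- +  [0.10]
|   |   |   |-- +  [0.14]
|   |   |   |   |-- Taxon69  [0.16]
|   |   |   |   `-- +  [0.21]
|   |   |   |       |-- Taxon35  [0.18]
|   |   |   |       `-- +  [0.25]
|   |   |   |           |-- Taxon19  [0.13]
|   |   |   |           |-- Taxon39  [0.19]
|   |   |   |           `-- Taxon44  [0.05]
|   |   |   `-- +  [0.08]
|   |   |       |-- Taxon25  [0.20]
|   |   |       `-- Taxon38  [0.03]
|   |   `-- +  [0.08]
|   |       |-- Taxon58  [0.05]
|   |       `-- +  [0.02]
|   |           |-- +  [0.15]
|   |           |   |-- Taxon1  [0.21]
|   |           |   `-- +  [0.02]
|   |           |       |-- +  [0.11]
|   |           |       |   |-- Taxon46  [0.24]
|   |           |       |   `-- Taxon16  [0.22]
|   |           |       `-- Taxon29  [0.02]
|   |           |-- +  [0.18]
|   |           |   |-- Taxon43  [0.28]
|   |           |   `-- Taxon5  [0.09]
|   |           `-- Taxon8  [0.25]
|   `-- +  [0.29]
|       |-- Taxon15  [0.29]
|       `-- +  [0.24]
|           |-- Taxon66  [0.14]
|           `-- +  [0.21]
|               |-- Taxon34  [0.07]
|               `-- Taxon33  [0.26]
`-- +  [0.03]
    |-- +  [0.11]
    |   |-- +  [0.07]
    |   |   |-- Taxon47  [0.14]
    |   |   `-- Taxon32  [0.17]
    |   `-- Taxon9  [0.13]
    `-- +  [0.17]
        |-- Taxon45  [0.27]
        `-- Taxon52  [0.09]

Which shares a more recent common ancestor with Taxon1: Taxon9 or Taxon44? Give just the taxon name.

The MRCA of Taxon1 and Taxon44 subtends (((Taxon69,(Taxon35,(Taxon19,Taxon39,Taxon44))),(Taxon25,Taxon38)),(Taxon58,((Taxon1,((Taxon46,Taxon16),Taxon29)),(Taxon43,Taxon5),Taxon8))) (15 taxa).
The MRCA of Taxon1 and Taxon9 is the root, subtending the entire tree (24 taxa).
The first is nested inside the second, so Taxon1 shares a more recent common ancestor with Taxon44.

Taxon44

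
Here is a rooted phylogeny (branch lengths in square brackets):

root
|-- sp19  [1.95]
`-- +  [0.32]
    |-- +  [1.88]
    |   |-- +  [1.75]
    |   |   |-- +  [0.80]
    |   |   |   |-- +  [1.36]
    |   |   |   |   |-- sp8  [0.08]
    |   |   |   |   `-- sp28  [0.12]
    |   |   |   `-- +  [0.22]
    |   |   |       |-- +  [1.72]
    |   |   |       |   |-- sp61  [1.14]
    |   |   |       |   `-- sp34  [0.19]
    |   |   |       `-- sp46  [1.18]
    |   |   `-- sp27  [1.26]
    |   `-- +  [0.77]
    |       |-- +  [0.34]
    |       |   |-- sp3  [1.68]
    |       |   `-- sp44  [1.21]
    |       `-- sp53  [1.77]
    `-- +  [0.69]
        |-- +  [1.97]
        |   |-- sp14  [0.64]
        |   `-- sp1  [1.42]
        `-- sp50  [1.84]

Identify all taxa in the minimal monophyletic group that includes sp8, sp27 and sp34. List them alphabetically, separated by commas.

Tracing sp8: it sits inside (sp8,sp28).
Tracing sp27: it sits inside (((sp8,sp28),((sp61,sp34),sp46)),sp27).
Tracing sp34: it sits inside (sp61,sp34).
The smallest clade enclosing all 3 is (((sp8,sp28),((sp61,sp34),sp46)),sp27); the answer is its 6 terminal taxa in alphabetical order.

sp27, sp28, sp34, sp46, sp61, sp8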